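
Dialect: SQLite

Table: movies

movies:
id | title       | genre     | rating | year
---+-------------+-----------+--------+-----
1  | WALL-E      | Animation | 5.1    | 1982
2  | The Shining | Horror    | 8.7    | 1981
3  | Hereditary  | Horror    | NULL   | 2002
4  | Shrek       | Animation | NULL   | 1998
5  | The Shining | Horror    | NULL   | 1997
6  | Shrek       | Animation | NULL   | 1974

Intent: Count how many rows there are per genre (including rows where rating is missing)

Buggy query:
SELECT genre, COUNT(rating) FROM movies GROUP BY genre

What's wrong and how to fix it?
Bug: COUNT(column) counts non-NULL values only; rows with NULL rating aren't counted

Fix: Use COUNT(*) to count all rows regardless of NULL

Corrected query:
SELECT genre, COUNT(*) FROM movies GROUP BY genre

Result:
genre     | COUNT(*)
----------+---------
Animation | 3       
Horror    | 3       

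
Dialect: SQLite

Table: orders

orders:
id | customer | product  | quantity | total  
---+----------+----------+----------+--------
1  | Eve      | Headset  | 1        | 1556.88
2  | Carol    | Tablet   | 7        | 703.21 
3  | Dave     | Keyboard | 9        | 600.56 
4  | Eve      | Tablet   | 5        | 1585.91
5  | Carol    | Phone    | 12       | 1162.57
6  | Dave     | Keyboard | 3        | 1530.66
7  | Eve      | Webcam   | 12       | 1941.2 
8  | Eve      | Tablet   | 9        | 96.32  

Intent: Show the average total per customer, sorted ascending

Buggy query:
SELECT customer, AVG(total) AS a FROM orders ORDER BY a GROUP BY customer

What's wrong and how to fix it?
Bug: GROUP BY must precede ORDER BY

Fix: Move ORDER BY to the end, after GROUP BY

Corrected query:
SELECT customer, AVG(total) AS a FROM orders GROUP BY customer ORDER BY a

Result:
customer | a        
---------+----------
Carol    | 932.89   
Dave     | 1065.61  
Eve      | 1295.0775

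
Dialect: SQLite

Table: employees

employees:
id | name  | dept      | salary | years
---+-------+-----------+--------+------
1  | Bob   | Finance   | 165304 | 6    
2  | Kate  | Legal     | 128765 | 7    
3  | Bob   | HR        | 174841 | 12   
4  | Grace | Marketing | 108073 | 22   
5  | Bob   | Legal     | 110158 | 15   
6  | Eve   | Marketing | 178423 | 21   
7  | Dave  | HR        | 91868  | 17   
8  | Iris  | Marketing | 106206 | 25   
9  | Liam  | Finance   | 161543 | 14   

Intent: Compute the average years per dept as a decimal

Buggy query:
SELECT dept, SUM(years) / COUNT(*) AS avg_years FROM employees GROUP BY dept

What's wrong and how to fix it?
Bug: SUM(years) and COUNT(*) are both integers; the division truncates the fractional part

Fix: Cast one side to REAL so the division keeps the fractional part

Corrected query:
SELECT dept, SUM(years) * 1.0 / COUNT(*) AS avg_years FROM employees GROUP BY dept

Result:
dept      | avg_years
----------+----------
Finance   | 10       
HR        | 14.5     
Legal     | 11       
Marketing | 22.666667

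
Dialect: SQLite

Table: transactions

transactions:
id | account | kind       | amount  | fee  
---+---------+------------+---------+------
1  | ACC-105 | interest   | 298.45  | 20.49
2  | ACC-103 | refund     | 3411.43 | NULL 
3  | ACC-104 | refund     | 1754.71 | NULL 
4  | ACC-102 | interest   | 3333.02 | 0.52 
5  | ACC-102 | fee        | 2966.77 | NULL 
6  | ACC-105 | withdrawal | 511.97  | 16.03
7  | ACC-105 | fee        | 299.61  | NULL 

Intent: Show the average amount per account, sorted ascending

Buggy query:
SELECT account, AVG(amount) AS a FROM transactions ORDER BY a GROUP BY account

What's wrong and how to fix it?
Bug: GROUP BY must precede ORDER BY

Fix: Move ORDER BY to the end, after GROUP BY

Corrected query:
SELECT account, AVG(amount) AS a FROM transactions GROUP BY account ORDER BY a

Result:
account | a       
--------+---------
ACC-105 | 370.01  
ACC-104 | 1754.71 
ACC-102 | 3149.895
ACC-103 | 3411.43 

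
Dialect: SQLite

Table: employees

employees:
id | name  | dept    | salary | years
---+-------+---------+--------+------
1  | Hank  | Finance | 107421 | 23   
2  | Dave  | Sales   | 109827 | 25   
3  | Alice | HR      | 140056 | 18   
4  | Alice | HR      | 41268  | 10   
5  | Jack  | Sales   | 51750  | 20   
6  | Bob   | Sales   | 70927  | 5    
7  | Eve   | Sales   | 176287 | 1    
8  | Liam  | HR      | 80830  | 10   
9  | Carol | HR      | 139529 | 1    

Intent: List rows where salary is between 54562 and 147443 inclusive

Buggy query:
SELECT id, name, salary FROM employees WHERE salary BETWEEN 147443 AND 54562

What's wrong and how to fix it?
Bug: The bounds are reversed; BETWEEN a AND b requires a <= b to match anything

Fix: Swap the bounds so the smaller value comes first

Corrected query:
SELECT id, name, salary FROM employees WHERE salary BETWEEN 54562 AND 147443

Result:
id | name  | salary
---+-------+-------
1  | Hank  | 107421
2  | Dave  | 109827
3  | Alice | 140056
6  | Bob   | 70927 
8  | Liam  | 80830 
9  | Carol | 139529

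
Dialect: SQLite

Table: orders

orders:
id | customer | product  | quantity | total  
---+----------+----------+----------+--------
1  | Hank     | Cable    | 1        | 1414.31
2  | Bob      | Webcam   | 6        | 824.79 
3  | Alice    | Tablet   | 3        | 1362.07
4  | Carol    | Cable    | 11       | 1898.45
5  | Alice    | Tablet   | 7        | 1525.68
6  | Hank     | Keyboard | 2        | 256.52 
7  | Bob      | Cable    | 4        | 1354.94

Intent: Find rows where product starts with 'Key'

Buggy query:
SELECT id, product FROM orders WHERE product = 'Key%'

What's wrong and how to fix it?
Bug: '=' compares the literal string including the % character; pattern matching needs LIKE

Fix: Use LIKE for wildcard pattern matching

Corrected query:
SELECT id, product FROM orders WHERE product LIKE 'Key%'

Result:
id | product 
---+---------
6  | Keyboard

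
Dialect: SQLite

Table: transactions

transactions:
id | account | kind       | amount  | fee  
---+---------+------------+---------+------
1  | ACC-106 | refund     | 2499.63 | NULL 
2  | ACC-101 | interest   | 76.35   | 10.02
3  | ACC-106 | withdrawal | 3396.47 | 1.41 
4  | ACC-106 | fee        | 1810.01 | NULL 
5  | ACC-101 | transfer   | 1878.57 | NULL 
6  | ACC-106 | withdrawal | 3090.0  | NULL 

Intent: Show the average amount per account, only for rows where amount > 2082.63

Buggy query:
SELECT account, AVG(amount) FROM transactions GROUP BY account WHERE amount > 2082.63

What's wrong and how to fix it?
Bug: WHERE cannot follow GROUP BY

Fix: Place WHERE between FROM and GROUP BY

Corrected query:
SELECT account, AVG(amount) FROM transactions WHERE amount > 2082.63 GROUP BY account

Result:
account | AVG(amount)
--------+------------
ACC-106 | 2995.366667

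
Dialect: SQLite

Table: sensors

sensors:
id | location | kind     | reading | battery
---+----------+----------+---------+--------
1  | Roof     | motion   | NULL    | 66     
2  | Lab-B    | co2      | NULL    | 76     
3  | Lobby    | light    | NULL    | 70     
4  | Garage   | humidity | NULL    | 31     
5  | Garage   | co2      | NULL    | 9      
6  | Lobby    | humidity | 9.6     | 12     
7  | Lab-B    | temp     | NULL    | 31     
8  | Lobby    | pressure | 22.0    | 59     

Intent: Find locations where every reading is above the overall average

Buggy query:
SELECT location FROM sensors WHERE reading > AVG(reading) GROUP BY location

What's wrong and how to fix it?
Bug: WHERE evaluates per row before aggregation, so AVG() is unavailable

Fix: Use a subquery for AVG and a HAVING MIN(...) filter so the condition holds for every row in the group

Corrected query:
SELECT location FROM sensors GROUP BY location HAVING MIN(reading) > (SELECT AVG(reading) FROM sensors)

Result:
(no rows)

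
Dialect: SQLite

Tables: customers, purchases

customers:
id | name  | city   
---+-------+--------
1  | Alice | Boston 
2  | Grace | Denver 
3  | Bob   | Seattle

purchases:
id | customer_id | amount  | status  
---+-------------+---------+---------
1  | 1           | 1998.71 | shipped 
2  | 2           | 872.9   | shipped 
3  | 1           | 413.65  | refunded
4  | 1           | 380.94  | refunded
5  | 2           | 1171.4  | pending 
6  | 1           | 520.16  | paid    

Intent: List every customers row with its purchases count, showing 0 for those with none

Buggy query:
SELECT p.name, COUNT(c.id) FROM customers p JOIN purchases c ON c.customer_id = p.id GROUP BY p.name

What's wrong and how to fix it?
Bug: An inner join excludes parents with zero children

Fix: Switch to LEFT JOIN to retain unmatched parent rows

Corrected query:
SELECT p.name, COUNT(c.id) FROM customers p LEFT JOIN purchases c ON c.customer_id = p.id GROUP BY p.name

Result:
name  | COUNT(c.id)
------+------------
Alice | 4          
Bob   | 0          
Grace | 2          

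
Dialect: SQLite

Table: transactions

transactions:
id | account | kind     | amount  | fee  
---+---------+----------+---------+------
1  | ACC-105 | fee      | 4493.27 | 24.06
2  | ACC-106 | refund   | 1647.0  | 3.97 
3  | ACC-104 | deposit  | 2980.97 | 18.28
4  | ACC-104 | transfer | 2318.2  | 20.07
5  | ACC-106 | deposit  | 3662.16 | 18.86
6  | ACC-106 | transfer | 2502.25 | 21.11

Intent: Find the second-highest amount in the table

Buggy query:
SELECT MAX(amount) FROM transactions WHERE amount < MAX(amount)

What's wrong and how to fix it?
Bug: MAX(amount) on the right of the comparison is an aggregate-in-WHERE error

Fix: Compute the overall MAX in a subquery, then take MAX of rows below it

Corrected query:
SELECT MAX(amount) FROM transactions WHERE amount < (SELECT MAX(amount) FROM transactions)

Result:
MAX(amount)
-----------
3662.16    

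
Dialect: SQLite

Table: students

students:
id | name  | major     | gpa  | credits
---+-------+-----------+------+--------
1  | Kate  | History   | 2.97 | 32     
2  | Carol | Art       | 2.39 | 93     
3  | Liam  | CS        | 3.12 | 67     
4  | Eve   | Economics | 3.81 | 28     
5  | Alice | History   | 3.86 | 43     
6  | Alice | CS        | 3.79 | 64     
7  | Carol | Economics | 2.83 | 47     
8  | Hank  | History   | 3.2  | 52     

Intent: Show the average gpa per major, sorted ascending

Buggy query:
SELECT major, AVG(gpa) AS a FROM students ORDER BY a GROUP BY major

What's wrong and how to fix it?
Bug: GROUP BY must precede ORDER BY

Fix: Reorder: SELECT … FROM … GROUP BY … ORDER BY …

Corrected query:
SELECT major, AVG(gpa) AS a FROM students GROUP BY major ORDER BY a

Result:
major     | a       
----------+---------
Art       | 2.39    
Economics | 3.32    
History   | 3.343333
CS        | 3.455   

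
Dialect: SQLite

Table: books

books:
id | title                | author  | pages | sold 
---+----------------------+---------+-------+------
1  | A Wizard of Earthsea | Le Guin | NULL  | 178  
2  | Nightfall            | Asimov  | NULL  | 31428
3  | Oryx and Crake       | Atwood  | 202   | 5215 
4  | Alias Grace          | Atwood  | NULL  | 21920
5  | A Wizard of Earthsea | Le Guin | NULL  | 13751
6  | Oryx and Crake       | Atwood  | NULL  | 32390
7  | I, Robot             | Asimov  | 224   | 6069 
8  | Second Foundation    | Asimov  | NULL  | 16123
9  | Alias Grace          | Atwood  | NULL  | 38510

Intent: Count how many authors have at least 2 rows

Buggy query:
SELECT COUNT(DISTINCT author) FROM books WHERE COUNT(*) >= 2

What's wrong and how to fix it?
Bug: COUNT(*) cannot appear in WHERE; the per-group count doesn't exist yet

Fix: Group first with HAVING COUNT(*) >= 2, then COUNT the resulting groups

Corrected query:
SELECT COUNT(*) FROM (SELECT author FROM books GROUP BY author HAVING COUNT(*) >= 2)

Result:
COUNT(*)
--------
3       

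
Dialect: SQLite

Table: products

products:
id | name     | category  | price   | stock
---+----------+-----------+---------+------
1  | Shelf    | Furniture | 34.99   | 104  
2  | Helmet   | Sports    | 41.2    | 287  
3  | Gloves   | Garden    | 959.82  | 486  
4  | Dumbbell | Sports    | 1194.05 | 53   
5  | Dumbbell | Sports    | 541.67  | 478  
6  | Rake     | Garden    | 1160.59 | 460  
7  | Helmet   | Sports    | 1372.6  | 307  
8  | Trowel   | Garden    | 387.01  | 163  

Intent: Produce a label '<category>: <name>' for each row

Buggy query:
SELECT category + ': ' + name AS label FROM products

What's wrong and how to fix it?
Bug: SQLite uses || for string concatenation; + coerces text to numbers (yielding 0)

Fix: Replace + with || to concatenate text

Corrected query:
SELECT category || ': ' || name AS label FROM products

Result:
label           
----------------
Furniture: Shelf
Sports: Helmet  
Garden: Gloves  
Sports: Dumbbell
Sports: Dumbbell
Garden: Rake    
Sports: Helmet  
Garden: Trowel  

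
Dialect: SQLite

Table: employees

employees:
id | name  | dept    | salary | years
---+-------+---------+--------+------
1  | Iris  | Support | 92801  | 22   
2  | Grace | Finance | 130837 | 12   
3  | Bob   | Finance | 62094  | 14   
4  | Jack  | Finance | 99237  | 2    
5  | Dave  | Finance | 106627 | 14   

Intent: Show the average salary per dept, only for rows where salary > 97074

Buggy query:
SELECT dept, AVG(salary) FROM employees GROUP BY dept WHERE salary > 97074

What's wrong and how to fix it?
Bug: Row-level WHERE must come before GROUP BY in the clause order

Fix: Move the WHERE clause before GROUP BY

Corrected query:
SELECT dept, AVG(salary) FROM employees WHERE salary > 97074 GROUP BY dept

Result:
dept    | AVG(salary)  
--------+--------------
Finance | 112233.666667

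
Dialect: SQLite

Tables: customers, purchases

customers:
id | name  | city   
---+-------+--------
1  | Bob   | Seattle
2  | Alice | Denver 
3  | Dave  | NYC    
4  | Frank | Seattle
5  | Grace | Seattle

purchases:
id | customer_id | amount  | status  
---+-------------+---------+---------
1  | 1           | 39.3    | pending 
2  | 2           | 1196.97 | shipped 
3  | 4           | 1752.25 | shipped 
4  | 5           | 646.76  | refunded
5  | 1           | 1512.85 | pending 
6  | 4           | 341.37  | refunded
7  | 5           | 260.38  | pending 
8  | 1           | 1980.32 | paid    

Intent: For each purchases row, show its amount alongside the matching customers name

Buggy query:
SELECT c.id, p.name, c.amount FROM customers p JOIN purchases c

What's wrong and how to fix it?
Bug: JOIN with no ON clause produces a cartesian product; every purchases row pairs with every customers row

Fix: Add ON c.customer_id = p.id to the JOIN

Corrected query:
SELECT c.id, p.name, c.amount FROM customers p JOIN purchases c ON c.customer_id = p.id

Result:
id | name  | amount 
---+-------+--------
1  | Bob   | 39.3   
2  | Alice | 1196.97
3  | Frank | 1752.25
4  | Grace | 646.76 
5  | Bob   | 1512.85
6  | Frank | 341.37 
7  | Grace | 260.38 
8  | Bob   | 1980.32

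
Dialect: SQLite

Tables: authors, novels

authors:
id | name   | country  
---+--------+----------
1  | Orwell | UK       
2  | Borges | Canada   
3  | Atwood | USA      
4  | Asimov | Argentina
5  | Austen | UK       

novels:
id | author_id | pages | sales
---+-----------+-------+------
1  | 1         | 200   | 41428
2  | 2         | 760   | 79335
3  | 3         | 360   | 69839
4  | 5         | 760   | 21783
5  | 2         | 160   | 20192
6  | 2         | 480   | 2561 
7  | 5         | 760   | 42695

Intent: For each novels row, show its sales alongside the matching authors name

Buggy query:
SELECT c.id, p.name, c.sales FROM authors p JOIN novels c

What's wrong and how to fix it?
Bug: Missing join condition: each novels row is matched to all authors rows instead of just its own

Fix: Add ON c.author_id = p.id to the JOIN

Corrected query:
SELECT c.id, p.name, c.sales FROM authors p JOIN novels c ON c.author_id = p.id

Result:
id | name   | sales
---+--------+------
1  | Orwell | 41428
2  | Borges | 79335
3  | Atwood | 69839
4  | Austen | 21783
5  | Borges | 20192
6  | Borges | 2561 
7  | Austen | 42695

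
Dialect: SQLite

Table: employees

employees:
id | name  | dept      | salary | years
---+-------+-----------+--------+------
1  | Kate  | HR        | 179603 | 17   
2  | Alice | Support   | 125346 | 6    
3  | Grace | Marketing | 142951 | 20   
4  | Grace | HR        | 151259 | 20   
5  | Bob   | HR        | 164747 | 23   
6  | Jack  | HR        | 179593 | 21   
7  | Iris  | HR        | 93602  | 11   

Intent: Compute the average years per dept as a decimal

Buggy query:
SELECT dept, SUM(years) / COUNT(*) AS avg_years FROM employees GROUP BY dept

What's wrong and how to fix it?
Bug: Both operands are integers, so '/' performs integer division and truncates

Fix: Cast one side to REAL so the division keeps the fractional part

Corrected query:
SELECT dept, SUM(years) * 1.0 / COUNT(*) AS avg_years FROM employees GROUP BY dept

Result:
dept      | avg_years
----------+----------
HR        | 18.4     
Marketing | 20       
Support   | 6        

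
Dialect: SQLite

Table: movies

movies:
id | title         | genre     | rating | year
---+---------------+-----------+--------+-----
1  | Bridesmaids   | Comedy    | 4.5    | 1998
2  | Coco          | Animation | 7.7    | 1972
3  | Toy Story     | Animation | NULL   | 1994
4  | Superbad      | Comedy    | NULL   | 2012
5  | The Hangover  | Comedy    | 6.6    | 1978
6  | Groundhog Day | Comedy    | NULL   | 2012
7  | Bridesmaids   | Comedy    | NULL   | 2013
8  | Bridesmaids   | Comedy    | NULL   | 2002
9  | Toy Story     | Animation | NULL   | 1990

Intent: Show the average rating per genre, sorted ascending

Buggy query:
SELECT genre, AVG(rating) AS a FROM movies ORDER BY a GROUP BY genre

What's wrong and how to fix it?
Bug: ORDER BY appears before GROUP BY; SQL clause order requires GROUP BY first

Fix: Reorder: SELECT … FROM … GROUP BY … ORDER BY …

Corrected query:
SELECT genre, AVG(rating) AS a FROM movies GROUP BY genre ORDER BY a

Result:
genre     | a   
----------+-----
Comedy    | 5.55
Animation | 7.7 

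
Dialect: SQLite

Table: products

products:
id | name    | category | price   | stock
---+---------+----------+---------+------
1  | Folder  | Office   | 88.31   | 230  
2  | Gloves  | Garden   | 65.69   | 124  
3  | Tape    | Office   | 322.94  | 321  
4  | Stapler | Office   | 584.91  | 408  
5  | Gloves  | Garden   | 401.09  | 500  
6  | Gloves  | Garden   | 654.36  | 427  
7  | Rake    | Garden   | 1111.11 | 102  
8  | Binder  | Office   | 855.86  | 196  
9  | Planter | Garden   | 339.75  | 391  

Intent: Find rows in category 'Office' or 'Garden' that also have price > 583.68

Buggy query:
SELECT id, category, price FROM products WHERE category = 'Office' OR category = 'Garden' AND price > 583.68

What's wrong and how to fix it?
Bug: AND binds tighter than OR, so this parses as category = 'Office' OR (category = 'Garden' AND price > 583.68)

Fix: Add parentheses around the OR so the AND applies to both alternatives

Corrected query:
SELECT id, category, price FROM products WHERE (category = 'Office' OR category = 'Garden') AND price > 583.68

Result:
id | category | price  
---+----------+--------
4  | Office   | 584.91 
6  | Garden   | 654.36 
7  | Garden   | 1111.11
8  | Office   | 855.86 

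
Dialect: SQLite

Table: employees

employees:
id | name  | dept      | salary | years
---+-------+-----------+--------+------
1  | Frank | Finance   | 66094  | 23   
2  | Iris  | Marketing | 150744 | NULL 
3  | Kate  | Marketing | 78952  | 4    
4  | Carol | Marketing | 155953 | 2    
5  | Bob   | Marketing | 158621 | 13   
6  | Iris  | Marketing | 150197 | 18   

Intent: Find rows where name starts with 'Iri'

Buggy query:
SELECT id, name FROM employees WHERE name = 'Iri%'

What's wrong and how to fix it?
Bug: '=' compares the literal string including the % character; pattern matching needs LIKE

Fix: Use LIKE for wildcard pattern matching

Corrected query:
SELECT id, name FROM employees WHERE name LIKE 'Iri%'

Result:
id | name
---+-----
2  | Iris
6  | Iris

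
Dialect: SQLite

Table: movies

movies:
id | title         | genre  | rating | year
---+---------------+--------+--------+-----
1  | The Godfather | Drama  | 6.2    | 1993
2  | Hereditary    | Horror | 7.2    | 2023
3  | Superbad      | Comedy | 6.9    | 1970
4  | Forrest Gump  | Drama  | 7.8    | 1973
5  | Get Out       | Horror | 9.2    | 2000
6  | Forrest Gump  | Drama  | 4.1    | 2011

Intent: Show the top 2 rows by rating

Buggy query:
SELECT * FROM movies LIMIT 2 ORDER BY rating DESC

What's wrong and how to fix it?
Bug: LIMIT must come after ORDER BY

Fix: Sort with ORDER BY, then apply LIMIT

Corrected query:
SELECT * FROM movies ORDER BY rating DESC LIMIT 2

Result:
id | title        | genre  | rating | year
---+--------------+--------+--------+-----
5  | Get Out      | Horror | 9.2    | 2000
4  | Forrest Gump | Drama  | 7.8    | 1973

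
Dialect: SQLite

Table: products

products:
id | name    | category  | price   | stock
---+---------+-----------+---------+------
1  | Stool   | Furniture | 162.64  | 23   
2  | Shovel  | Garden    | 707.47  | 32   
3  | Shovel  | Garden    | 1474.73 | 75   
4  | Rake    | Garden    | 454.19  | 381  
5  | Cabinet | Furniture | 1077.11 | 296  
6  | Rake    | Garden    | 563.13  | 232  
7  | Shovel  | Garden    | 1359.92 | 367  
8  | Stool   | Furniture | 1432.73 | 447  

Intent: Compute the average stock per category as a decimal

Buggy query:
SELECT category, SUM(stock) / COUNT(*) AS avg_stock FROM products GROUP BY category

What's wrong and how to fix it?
Bug: SUM(stock) and COUNT(*) are both integers; the division truncates the fractional part

Fix: Multiply by 1.0 (or CAST to REAL) to force floating-point division

Corrected query:
SELECT category, SUM(stock) * 1.0 / COUNT(*) AS avg_stock FROM products GROUP BY category

Result:
category  | avg_stock 
----------+-----------
Furniture | 255.333333
Garden    | 217.4     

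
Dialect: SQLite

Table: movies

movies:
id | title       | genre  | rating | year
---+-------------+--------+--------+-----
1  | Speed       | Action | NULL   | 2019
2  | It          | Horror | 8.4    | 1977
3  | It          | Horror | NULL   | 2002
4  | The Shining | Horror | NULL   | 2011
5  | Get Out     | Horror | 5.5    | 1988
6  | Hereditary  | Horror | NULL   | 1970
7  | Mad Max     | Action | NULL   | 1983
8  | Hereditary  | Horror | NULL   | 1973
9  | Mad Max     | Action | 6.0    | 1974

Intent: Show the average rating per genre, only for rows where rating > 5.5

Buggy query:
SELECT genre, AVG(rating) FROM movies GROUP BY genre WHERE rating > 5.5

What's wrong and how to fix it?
Bug: WHERE cannot follow GROUP BY

Fix: Place WHERE between FROM and GROUP BY

Corrected query:
SELECT genre, AVG(rating) FROM movies WHERE rating > 5.5 GROUP BY genre

Result:
genre  | AVG(rating)
-------+------------
Action | 6          
Horror | 8.4        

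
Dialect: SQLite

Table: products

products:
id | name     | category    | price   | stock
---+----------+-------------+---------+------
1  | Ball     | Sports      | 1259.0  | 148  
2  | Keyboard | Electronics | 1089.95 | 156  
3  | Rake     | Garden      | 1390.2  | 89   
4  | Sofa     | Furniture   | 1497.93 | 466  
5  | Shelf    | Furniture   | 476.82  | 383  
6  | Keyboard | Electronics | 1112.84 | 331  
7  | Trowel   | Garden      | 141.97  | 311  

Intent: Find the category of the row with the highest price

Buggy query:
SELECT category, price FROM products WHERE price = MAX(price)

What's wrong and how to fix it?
Bug: MAX(price) is an aggregate and cannot be used directly in WHERE

Fix: Wrap MAX in a scalar subquery so WHERE compares against a single value

Corrected query:
SELECT category, price FROM products WHERE price = (SELECT MAX(price) FROM products)

Result:
category  | price  
----------+--------
Furniture | 1497.93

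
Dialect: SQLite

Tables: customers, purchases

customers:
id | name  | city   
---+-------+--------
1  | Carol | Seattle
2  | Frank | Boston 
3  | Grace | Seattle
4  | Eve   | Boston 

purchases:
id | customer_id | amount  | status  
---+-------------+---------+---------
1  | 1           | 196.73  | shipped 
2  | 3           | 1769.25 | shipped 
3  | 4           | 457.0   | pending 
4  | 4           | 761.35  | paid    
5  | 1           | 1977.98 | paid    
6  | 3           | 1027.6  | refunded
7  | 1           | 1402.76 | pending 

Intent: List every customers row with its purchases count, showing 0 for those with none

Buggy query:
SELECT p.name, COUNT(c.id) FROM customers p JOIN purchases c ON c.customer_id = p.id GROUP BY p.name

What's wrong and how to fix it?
Bug: An inner join excludes parents with zero children

Fix: Use LEFT JOIN so parents without children still appear (COUNT(c.id) gives 0)

Corrected query:
SELECT p.name, COUNT(c.id) FROM customers p LEFT JOIN purchases c ON c.customer_id = p.id GROUP BY p.name

Result:
name  | COUNT(c.id)
------+------------
Carol | 3          
Eve   | 2          
Frank | 0          
Grace | 2          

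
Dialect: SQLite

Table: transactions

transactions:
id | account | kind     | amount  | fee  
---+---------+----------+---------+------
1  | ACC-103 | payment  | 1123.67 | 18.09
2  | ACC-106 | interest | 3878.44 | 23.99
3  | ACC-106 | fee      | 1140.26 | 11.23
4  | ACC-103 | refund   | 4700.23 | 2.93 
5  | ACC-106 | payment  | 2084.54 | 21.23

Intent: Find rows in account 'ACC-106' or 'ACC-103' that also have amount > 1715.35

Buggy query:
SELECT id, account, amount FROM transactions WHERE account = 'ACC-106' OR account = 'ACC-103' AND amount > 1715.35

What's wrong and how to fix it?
Bug: Without parentheses, AND is evaluated before OR, so the amount filter only applies to the 'ACC-103' branch

Fix: Add parentheses around the OR so the AND applies to both alternatives

Corrected query:
SELECT id, account, amount FROM transactions WHERE (account = 'ACC-106' OR account = 'ACC-103') AND amount > 1715.35

Result:
id | account | amount 
---+---------+--------
2  | ACC-106 | 3878.44
4  | ACC-103 | 4700.23
5  | ACC-106 | 2084.54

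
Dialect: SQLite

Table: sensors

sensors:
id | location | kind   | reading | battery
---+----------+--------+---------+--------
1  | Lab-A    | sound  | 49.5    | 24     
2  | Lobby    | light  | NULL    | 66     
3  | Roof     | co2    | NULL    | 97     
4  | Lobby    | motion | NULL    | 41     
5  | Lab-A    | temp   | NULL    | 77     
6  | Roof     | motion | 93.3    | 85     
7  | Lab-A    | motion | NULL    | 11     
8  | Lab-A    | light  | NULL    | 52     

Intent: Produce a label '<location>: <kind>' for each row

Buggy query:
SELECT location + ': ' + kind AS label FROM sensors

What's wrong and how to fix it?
Bug: '+' is numeric addition; on text columns SQLite converts them to 0 instead of concatenating

Fix: Replace + with || to concatenate text

Corrected query:
SELECT location || ': ' || kind AS label FROM sensors

Result:
label        
-------------
Lab-A: sound 
Lobby: light 
Roof: co2    
Lobby: motion
Lab-A: temp  
Roof: motion 
Lab-A: motion
Lab-A: light 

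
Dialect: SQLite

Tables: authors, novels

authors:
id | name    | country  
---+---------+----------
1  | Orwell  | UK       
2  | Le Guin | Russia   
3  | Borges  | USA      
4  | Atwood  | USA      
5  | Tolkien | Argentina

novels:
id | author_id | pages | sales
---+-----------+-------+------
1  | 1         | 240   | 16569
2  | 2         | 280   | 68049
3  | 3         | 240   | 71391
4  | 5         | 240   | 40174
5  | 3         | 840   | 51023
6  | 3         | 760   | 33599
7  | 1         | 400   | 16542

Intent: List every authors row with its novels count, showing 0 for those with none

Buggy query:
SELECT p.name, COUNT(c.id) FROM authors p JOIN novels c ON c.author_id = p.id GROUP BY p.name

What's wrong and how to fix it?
Bug: An inner join excludes parents with zero children

Fix: Switch to LEFT JOIN to retain unmatched parent rows

Corrected query:
SELECT p.name, COUNT(c.id) FROM authors p LEFT JOIN novels c ON c.author_id = p.id GROUP BY p.name

Result:
name    | COUNT(c.id)
--------+------------
Atwood  | 0          
Borges  | 3          
Le Guin | 1          
Orwell  | 2          
Tolkien | 1          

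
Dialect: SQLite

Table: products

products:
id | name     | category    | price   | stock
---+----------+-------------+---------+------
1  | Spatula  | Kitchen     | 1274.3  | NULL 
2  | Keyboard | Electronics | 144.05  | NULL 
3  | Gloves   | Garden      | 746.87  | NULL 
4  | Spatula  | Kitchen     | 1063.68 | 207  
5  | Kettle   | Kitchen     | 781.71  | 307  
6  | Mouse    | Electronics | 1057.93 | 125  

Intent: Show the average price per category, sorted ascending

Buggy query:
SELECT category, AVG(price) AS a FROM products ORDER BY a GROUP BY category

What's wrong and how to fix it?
Bug: ORDER BY appears before GROUP BY; SQL clause order requires GROUP BY first

Fix: Reorder: SELECT … FROM … GROUP BY … ORDER BY …

Corrected query:
SELECT category, AVG(price) AS a FROM products GROUP BY category ORDER BY a

Result:
category    | a          
------------+------------
Electronics | 600.99     
Garden      | 746.87     
Kitchen     | 1039.896667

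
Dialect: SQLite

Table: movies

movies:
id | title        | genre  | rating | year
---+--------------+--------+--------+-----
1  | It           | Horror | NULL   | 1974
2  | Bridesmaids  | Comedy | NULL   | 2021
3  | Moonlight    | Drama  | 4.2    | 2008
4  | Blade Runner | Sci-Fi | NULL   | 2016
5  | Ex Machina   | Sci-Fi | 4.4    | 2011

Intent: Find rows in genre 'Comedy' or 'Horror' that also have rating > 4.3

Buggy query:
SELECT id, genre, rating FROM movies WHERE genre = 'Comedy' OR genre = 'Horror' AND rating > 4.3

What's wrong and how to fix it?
Bug: Without parentheses, AND is evaluated before OR, so the rating filter only applies to the 'Horror' branch

Fix: Group the OR with parentheses (or use IN), then AND the threshold

Corrected query:
SELECT id, genre, rating FROM movies WHERE (genre = 'Comedy' OR genre = 'Horror') AND rating > 4.3

Result:
(no rows)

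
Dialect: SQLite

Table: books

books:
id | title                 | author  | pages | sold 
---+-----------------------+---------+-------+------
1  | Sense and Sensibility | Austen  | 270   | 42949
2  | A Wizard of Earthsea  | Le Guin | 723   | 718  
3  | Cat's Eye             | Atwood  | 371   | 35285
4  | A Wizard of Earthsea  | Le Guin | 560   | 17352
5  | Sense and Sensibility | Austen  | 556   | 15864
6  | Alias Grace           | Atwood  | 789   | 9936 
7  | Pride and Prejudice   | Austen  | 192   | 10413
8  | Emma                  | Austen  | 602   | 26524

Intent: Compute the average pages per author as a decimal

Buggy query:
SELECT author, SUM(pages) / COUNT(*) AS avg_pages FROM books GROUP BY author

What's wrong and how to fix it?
Bug: Both operands are integers, so '/' performs integer division and truncates

Fix: Cast one side to REAL so the division keeps the fractional part

Corrected query:
SELECT author, SUM(pages) * 1.0 / COUNT(*) AS avg_pages FROM books GROUP BY author

Result:
author  | avg_pages
--------+----------
Atwood  | 580      
Austen  | 405      
Le Guin | 641.5    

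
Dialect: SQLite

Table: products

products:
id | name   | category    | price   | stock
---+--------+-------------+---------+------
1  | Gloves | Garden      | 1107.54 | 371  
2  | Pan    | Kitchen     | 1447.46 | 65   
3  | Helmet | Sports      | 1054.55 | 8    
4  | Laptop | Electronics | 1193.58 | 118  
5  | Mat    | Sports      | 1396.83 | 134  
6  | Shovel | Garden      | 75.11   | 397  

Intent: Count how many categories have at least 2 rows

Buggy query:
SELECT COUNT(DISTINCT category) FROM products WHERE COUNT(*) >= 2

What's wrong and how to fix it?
Bug: WHERE filters individual rows, not groups, so a group-level COUNT is invalid there

Fix: Use a subquery that GROUPs and filters with HAVING, then count its rows

Corrected query:
SELECT COUNT(*) FROM (SELECT category FROM products GROUP BY category HAVING COUNT(*) >= 2)

Result:
COUNT(*)
--------
2       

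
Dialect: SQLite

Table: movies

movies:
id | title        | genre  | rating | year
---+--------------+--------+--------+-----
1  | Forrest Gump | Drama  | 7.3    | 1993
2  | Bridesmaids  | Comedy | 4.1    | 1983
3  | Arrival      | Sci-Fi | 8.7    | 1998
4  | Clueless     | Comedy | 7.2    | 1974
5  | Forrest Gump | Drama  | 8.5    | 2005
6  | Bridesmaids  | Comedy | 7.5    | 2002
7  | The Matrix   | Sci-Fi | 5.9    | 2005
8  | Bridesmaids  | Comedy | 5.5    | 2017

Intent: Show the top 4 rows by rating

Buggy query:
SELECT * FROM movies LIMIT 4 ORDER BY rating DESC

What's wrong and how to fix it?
Bug: ORDER BY cannot follow LIMIT; LIMIT is the final clause

Fix: Sort with ORDER BY, then apply LIMIT

Corrected query:
SELECT * FROM movies ORDER BY rating DESC LIMIT 4

Result:
id | title        | genre  | rating | year
---+--------------+--------+--------+-----
3  | Arrival      | Sci-Fi | 8.7    | 1998
5  | Forrest Gump | Drama  | 8.5    | 2005
6  | Bridesmaids  | Comedy | 7.5    | 2002
1  | Forrest Gump | Drama  | 7.3    | 1993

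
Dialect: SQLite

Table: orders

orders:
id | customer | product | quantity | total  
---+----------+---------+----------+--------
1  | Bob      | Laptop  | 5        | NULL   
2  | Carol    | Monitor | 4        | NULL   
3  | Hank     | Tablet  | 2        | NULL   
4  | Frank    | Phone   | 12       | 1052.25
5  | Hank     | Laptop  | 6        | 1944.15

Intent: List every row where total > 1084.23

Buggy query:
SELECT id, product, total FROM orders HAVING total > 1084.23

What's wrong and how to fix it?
Bug: HAVING filters the output of aggregation, but this query has no GROUP BY and no aggregate functions, so SQLite rejects it (HAVING clause on a non-aggregate query); the condition here is per row

Fix: Replace HAVING with WHERE since the condition applies to individual rows

Corrected query:
SELECT id, product, total FROM orders WHERE total > 1084.23

Result:
id | product | total  
---+---------+--------
5  | Laptop  | 1944.15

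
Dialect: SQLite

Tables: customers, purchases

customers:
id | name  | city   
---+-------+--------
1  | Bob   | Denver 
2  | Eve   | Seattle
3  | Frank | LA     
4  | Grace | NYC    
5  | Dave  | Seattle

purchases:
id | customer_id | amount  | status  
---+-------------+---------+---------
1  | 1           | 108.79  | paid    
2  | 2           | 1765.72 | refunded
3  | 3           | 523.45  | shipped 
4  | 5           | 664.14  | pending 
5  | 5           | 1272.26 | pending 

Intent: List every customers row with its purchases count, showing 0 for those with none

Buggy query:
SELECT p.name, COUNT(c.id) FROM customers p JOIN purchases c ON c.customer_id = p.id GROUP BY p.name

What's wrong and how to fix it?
Bug: INNER JOIN drops customers rows that have no matching purchases rows

Fix: Switch to LEFT JOIN to retain unmatched parent rows

Corrected query:
SELECT p.name, COUNT(c.id) FROM customers p LEFT JOIN purchases c ON c.customer_id = p.id GROUP BY p.name

Result:
name  | COUNT(c.id)
------+------------
Bob   | 1          
Dave  | 2          
Eve   | 1          
Frank | 1          
Grace | 0          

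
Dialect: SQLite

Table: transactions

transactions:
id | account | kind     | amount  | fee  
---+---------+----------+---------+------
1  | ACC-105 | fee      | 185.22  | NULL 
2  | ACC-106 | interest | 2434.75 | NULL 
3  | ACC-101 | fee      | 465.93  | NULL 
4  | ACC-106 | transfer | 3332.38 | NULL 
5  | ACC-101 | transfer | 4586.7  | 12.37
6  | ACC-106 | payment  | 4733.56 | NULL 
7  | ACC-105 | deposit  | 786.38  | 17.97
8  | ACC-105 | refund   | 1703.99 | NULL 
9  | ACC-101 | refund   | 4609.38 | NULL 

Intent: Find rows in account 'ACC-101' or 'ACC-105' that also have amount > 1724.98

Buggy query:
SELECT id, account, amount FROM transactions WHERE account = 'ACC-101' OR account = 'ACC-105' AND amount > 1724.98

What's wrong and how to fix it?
Bug: AND binds tighter than OR, so this parses as account = 'ACC-101' OR (account = 'ACC-105' AND amount > 1724.98)

Fix: Group the OR with parentheses (or use IN), then AND the threshold

Corrected query:
SELECT id, account, amount FROM transactions WHERE (account = 'ACC-101' OR account = 'ACC-105') AND amount > 1724.98

Result:
id | account | amount 
---+---------+--------
5  | ACC-101 | 4586.7 
9  | ACC-101 | 4609.38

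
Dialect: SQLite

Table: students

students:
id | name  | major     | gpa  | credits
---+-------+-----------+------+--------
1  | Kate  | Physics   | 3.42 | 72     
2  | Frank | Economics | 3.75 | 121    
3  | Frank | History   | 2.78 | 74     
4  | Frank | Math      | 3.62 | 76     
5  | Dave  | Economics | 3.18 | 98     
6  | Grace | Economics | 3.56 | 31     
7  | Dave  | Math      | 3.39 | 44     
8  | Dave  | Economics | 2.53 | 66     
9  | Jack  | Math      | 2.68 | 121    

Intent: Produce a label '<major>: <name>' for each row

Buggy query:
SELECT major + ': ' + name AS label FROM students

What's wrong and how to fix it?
Bug: SQLite uses || for string concatenation; + coerces text to numbers (yielding 0)

Fix: Use the || operator for string concatenation

Corrected query:
SELECT major || ': ' || name AS label FROM students

Result:
label           
----------------
Physics: Kate   
Economics: Frank
History: Frank  
Math: Frank     
Economics: Dave 
Economics: Grace
Math: Dave      
Economics: Dave 
Math: Jack      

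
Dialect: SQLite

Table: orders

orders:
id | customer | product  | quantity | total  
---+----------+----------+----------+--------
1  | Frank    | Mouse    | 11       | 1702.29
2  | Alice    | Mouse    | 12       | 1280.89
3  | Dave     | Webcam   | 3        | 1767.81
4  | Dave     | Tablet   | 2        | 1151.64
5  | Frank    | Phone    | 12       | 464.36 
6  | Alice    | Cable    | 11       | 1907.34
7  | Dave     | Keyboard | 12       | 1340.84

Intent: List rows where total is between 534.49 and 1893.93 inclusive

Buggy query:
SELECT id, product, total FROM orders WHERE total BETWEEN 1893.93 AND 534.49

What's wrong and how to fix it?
Bug: The bounds are reversed; BETWEEN a AND b requires a <= b to match anything

Fix: Write BETWEEN 534.49 AND 1893.93

Corrected query:
SELECT id, product, total FROM orders WHERE total BETWEEN 534.49 AND 1893.93

Result:
id | product  | total  
---+----------+--------
1  | Mouse    | 1702.29
2  | Mouse    | 1280.89
3  | Webcam   | 1767.81
4  | Tablet   | 1151.64
7  | Keyboard | 1340.84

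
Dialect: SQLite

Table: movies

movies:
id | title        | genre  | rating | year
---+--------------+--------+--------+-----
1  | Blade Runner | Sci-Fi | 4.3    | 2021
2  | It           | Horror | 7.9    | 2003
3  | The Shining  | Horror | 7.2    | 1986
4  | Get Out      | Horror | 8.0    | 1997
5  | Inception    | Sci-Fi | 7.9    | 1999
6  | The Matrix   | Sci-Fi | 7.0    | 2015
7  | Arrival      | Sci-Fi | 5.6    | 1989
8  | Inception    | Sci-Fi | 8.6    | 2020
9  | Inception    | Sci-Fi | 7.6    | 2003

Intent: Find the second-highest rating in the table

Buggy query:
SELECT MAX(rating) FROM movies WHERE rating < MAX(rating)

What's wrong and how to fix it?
Bug: The inner MAX is an aggregate inside WHERE, which is not allowed

Fix: Compute the overall MAX in a subquery, then take MAX of rows below it

Corrected query:
SELECT MAX(rating) FROM movies WHERE rating < (SELECT MAX(rating) FROM movies)

Result:
MAX(rating)
-----------
8          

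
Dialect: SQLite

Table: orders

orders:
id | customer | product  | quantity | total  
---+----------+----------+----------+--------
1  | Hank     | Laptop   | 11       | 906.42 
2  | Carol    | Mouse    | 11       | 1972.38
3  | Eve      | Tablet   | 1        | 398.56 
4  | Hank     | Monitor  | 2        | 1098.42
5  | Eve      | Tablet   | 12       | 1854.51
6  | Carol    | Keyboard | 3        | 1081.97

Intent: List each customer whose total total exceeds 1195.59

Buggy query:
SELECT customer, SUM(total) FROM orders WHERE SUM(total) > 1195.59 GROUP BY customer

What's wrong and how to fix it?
Bug: SUM(total) is an aggregate, but WHERE filters rows before aggregation

Fix: Use HAVING (which filters groups after aggregation) instead of WHERE

Corrected query:
SELECT customer, SUM(total) FROM orders GROUP BY customer HAVING SUM(total) > 1195.59

Result:
customer | SUM(total)
---------+-----------
Carol    | 3054.35   
Eve      | 2253.07   
Hank     | 2004.84   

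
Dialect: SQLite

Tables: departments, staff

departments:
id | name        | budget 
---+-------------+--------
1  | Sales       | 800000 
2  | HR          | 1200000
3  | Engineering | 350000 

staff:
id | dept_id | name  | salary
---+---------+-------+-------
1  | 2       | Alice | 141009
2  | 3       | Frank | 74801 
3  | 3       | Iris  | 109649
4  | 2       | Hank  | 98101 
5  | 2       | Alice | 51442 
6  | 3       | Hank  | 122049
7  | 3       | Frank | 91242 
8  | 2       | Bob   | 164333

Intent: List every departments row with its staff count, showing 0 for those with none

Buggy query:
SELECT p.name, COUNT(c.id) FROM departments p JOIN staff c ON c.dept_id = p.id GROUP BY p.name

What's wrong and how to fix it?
Bug: An inner join excludes parents with zero children

Fix: Use LEFT JOIN so parents without children still appear (COUNT(c.id) gives 0)

Corrected query:
SELECT p.name, COUNT(c.id) FROM departments p LEFT JOIN staff c ON c.dept_id = p.id GROUP BY p.name

Result:
name        | COUNT(c.id)
------------+------------
Engineering | 4          
HR          | 4          
Sales       | 0          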